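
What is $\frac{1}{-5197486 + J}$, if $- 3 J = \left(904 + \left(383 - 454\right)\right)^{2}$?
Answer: $- \frac{3}{16286347} \approx -1.842 \cdot 10^{-7}$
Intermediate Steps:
$J = - \frac{693889}{3}$ ($J = - \frac{\left(904 + \left(383 - 454\right)\right)^{2}}{3} = - \frac{\left(904 - 71\right)^{2}}{3} = - \frac{833^{2}}{3} = \left(- \frac{1}{3}\right) 693889 = - \frac{693889}{3} \approx -2.313 \cdot 10^{5}$)
$\frac{1}{-5197486 + J} = \frac{1}{-5197486 - \frac{693889}{3}} = \frac{1}{- \frac{16286347}{3}} = - \frac{3}{16286347}$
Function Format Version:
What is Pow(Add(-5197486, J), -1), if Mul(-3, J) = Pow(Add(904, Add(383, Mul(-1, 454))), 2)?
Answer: Rational(-3, 16286347) ≈ -1.8420e-7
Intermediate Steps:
J = Rational(-693889, 3) (J = Mul(Rational(-1, 3), Pow(Add(904, Add(383, Mul(-1, 454))), 2)) = Mul(Rational(-1, 3), Pow(Add(904, Add(383, -454)), 2)) = Mul(Rational(-1, 3), Pow(Add(904, -71), 2)) = Mul(Rational(-1, 3), Pow(833, 2)) = Mul(Rational(-1, 3), 693889) = Rational(-693889, 3) ≈ -2.3130e+5)
Pow(Add(-5197486, J), -1) = Pow(Add(-5197486, Rational(-693889, 3)), -1) = Pow(Rational(-16286347, 3), -1) = Rational(-3, 16286347)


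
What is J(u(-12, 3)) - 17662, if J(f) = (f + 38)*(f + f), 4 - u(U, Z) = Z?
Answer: -17584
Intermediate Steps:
u(U, Z) = 4 - Z
J(f) = 2*f*(38 + f) (J(f) = (38 + f)*(2*f) = 2*f*(38 + f))
J(u(-12, 3)) - 17662 = 2*(4 - 1*3)*(38 + (4 - 1*3)) - 17662 = 2*(4 - 3)*(38 + (4 - 3)) - 17662 = 2*1*(38 + 1) - 17662 = 2*1*39 - 17662 = 78 - 17662 = -17584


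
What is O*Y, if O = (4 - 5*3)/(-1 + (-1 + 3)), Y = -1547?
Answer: 17017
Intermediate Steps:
O = -11 (O = (4 - 15)/(-1 + 2) = -11/1 = -11*1 = -11)
O*Y = -11*(-1547) = 17017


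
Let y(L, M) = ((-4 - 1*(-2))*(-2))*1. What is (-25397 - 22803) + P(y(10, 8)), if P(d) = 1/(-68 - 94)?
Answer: -7808401/162 ≈ -48200.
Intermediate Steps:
y(L, M) = 4 (y(L, M) = ((-4 + 2)*(-2))*1 = -2*(-2)*1 = 4*1 = 4)
P(d) = -1/162 (P(d) = 1/(-162) = -1/162)
(-25397 - 22803) + P(y(10, 8)) = (-25397 - 22803) - 1/162 = -48200 - 1/162 = -7808401/162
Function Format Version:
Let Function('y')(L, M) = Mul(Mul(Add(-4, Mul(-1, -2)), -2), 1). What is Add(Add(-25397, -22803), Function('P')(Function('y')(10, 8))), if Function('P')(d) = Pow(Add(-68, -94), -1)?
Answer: Rational(-7808401, 162) ≈ -48200.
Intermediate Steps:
Function('y')(L, M) = 4 (Function('y')(L, M) = Mul(Mul(Add(-4, 2), -2), 1) = Mul(Mul(-2, -2), 1) = Mul(4, 1) = 4)
Function('P')(d) = Rational(-1, 162) (Function('P')(d) = Pow(-162, -1) = Rational(-1, 162))
Add(Add(-25397, -22803), Function('P')(Function('y')(10, 8))) = Add(Add(-25397, -22803), Rational(-1, 162)) = Add(-48200, Rational(-1, 162)) = Rational(-7808401, 162)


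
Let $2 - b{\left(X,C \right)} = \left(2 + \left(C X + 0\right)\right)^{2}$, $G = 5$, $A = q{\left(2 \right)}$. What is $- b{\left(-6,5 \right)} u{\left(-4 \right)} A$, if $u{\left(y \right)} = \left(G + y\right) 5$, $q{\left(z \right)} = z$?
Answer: $7820$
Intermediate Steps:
$A = 2$
$u{\left(y \right)} = 25 + 5 y$ ($u{\left(y \right)} = \left(5 + y\right) 5 = 25 + 5 y$)
$b{\left(X,C \right)} = 2 - \left(2 + C X\right)^{2}$ ($b{\left(X,C \right)} = 2 - \left(2 + \left(C X + 0\right)\right)^{2} = 2 - \left(2 + C X\right)^{2}$)
$- b{\left(-6,5 \right)} u{\left(-4 \right)} A = - \left(2 - \left(2 + 5 \left(-6\right)\right)^{2}\right) \left(25 + 5 \left(-4\right)\right) 2 = - \left(2 - \left(2 - 30\right)^{2}\right) \left(25 - 20\right) 2 = - \left(2 - \left(-28\right)^{2}\right) 5 \cdot 2 = - \left(2 - 784\right) 5 \cdot 2 = - \left(-782\right) 5 \cdot 2 = - \left(-3910\right) 2 = \left(-1\right) \left(-7820\right) = 7820$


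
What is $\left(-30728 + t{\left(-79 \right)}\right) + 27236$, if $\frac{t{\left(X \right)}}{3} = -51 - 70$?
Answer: $-3855$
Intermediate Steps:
$t{\left(X \right)} = -363$ ($t{\left(X \right)} = 3 \left(-51 - 70\right) = 3 \left(-121\right) = -363$)
$\left(-30728 + t{\left(-79 \right)}\right) + 27236 = \left(-30728 - 363\right) + 27236 = -31091 + 27236 = -3855$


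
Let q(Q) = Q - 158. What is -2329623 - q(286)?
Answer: -2329751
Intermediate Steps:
q(Q) = -158 + Q
-2329623 - q(286) = -2329623 - (-158 + 286) = -2329623 - 1*128 = -2329623 - 128 = -2329751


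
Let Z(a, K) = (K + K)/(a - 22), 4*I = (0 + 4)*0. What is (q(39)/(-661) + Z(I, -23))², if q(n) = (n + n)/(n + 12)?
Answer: 66649167225/15278690449 ≈ 4.3622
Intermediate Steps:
I = 0 (I = ((0 + 4)*0)/4 = (4*0)/4 = (¼)*0 = 0)
Z(a, K) = 2*K/(-22 + a) (Z(a, K) = (2*K)/(-22 + a) = 2*K/(-22 + a))
q(n) = 2*n/(12 + n) (q(n) = (2*n)/(12 + n) = 2*n/(12 + n))
(q(39)/(-661) + Z(I, -23))² = ((2*39/(12 + 39))/(-661) + 2*(-23)/(-22 + 0))² = ((2*39/51)*(-1/661) + 2*(-23)/(-22))² = ((2*39*(1/51))*(-1/661) + 2*(-23)*(-1/22))² = ((26/17)*(-1/661) + 23/11)² = (-26/11237 + 23/11)² = (258165/123607)² = 66649167225/15278690449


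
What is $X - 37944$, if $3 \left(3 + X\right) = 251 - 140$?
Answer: $-37910$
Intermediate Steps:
$X = 34$ ($X = -3 + \frac{251 - 140}{3} = -3 + \frac{1}{3} \cdot 111 = -3 + 37 = 34$)
$X - 37944 = 34 - 37944 = -37910$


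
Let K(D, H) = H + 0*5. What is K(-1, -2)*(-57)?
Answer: 114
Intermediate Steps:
K(D, H) = H (K(D, H) = H + 0 = H)
K(-1, -2)*(-57) = -2*(-57) = 114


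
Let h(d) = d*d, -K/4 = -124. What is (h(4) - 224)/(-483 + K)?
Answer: -16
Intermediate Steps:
K = 496 (K = -4*(-124) = 496)
h(d) = d²
(h(4) - 224)/(-483 + K) = (4² - 224)/(-483 + 496) = (16 - 224)/13 = -208*1/13 = -16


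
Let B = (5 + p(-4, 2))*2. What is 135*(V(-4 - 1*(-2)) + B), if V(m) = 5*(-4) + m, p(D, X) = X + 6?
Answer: 540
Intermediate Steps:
p(D, X) = 6 + X
V(m) = -20 + m
B = 26 (B = (5 + (6 + 2))*2 = (5 + 8)*2 = 13*2 = 26)
135*(V(-4 - 1*(-2)) + B) = 135*((-20 + (-4 - 1*(-2))) + 26) = 135*((-20 + (-4 + 2)) + 26) = 135*((-20 - 2) + 26) = 135*(-22 + 26) = 135*4 = 540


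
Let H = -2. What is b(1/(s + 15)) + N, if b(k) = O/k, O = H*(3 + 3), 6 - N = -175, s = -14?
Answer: 169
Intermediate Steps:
N = 181 (N = 6 - 1*(-175) = 6 + 175 = 181)
O = -12 (O = -2*(3 + 3) = -2*6 = -12)
b(k) = -12/k
b(1/(s + 15)) + N = -12/(1/(-14 + 15)) + 181 = -12/(1/1) + 181 = -12/1 + 181 = -12*1 + 181 = -12 + 181 = 169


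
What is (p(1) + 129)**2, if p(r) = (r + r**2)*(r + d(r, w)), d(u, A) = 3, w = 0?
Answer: 18769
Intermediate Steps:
p(r) = (3 + r)*(r + r**2) (p(r) = (r + r**2)*(r + 3) = (r + r**2)*(3 + r) = (3 + r)*(r + r**2))
(p(1) + 129)**2 = (1*(3 + 1**2 + 4*1) + 129)**2 = (1*(3 + 1 + 4) + 129)**2 = (1*8 + 129)**2 = (8 + 129)**2 = 137**2 = 18769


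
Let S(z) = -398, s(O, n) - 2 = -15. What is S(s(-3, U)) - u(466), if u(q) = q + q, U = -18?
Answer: -1330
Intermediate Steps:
s(O, n) = -13 (s(O, n) = 2 - 15 = -13)
u(q) = 2*q
S(s(-3, U)) - u(466) = -398 - 2*466 = -398 - 1*932 = -398 - 932 = -1330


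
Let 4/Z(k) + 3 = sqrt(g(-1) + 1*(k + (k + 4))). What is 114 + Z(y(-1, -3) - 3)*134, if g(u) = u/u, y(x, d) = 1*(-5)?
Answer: 2*(-97*I + 57*sqrt(11))/(sqrt(11) + 3*I) ≈ 33.6 - 88.885*I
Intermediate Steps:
y(x, d) = -5
g(u) = 1
Z(k) = 4/(-3 + sqrt(5 + 2*k)) (Z(k) = 4/(-3 + sqrt(1 + 1*(k + (k + 4)))) = 4/(-3 + sqrt(1 + 1*(k + (4 + k)))) = 4/(-3 + sqrt(1 + 1*(4 + 2*k))) = 4/(-3 + sqrt(1 + (4 + 2*k))) = 4/(-3 + sqrt(5 + 2*k)))
114 + Z(y(-1, -3) - 3)*134 = 114 + (4/(-3 + sqrt(5 + 2*(-5 - 3))))*134 = 114 + (4/(-3 + sqrt(5 + 2*(-8))))*134 = 114 + (4/(-3 + sqrt(5 - 16)))*134 = 114 + (4/(-3 + sqrt(-11)))*134 = 114 + (4/(-3 + I*sqrt(11)))*134 = 114 + 536/(-3 + I*sqrt(11))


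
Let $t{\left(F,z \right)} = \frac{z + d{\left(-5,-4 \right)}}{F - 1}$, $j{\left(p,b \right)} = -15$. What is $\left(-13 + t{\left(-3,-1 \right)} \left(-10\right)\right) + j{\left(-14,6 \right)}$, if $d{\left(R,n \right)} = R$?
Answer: $-43$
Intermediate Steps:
$t{\left(F,z \right)} = \frac{-5 + z}{-1 + F}$ ($t{\left(F,z \right)} = \frac{z - 5}{F - 1} = \frac{-5 + z}{-1 + F}$)
$\left(-13 + t{\left(-3,-1 \right)} \left(-10\right)\right) + j{\left(-14,6 \right)} = \left(-13 + \frac{-5 - 1}{-1 - 3} \left(-10\right)\right) - 15 = \left(-13 + \frac{1}{-4} \left(-6\right) \left(-10\right)\right) - 15 = \left(-13 + \left(- \frac{1}{4}\right) \left(-6\right) \left(-10\right)\right) - 15 = \left(-13 + \frac{3}{2} \left(-10\right)\right) - 15 = \left(-13 - 15\right) - 15 = -28 - 15 = -43$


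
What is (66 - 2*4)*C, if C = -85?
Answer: -4930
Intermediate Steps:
(66 - 2*4)*C = (66 - 2*4)*(-85) = (66 - 8)*(-85) = 58*(-85) = -4930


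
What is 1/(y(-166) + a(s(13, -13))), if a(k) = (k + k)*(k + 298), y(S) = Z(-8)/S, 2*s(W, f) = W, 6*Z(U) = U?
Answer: 498/1971337 ≈ 0.00025262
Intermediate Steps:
Z(U) = U/6
s(W, f) = W/2
y(S) = -4/(3*S) (y(S) = ((⅙)*(-8))/S = -4/(3*S))
a(k) = 2*k*(298 + k) (a(k) = (2*k)*(298 + k) = 2*k*(298 + k))
1/(y(-166) + a(s(13, -13))) = 1/(-4/3/(-166) + 2*((½)*13)*(298 + (½)*13)) = 1/(-4/3*(-1/166) + 2*(13/2)*(298 + 13/2)) = 1/(2/249 + 2*(13/2)*(609/2)) = 1/(2/249 + 7917/2) = 1/(1971337/498) = 498/1971337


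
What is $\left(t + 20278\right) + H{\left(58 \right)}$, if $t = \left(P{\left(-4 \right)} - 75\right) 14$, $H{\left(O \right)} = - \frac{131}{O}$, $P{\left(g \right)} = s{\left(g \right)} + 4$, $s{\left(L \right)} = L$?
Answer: $\frac{1115093}{58} \approx 19226.0$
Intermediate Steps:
$P{\left(g \right)} = 4 + g$ ($P{\left(g \right)} = g + 4 = 4 + g$)
$t = -1050$ ($t = \left(\left(4 - 4\right) - 75\right) 14 = \left(0 - 75\right) 14 = \left(-75\right) 14 = -1050$)
$\left(t + 20278\right) + H{\left(58 \right)} = \left(-1050 + 20278\right) - \frac{131}{58} = 19228 - \frac{131}{58} = \frac{1115093}{58}$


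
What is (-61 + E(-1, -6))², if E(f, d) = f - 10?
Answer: 5184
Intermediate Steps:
E(f, d) = -10 + f
(-61 + E(-1, -6))² = (-61 + (-10 - 1))² = (-61 - 11)² = (-72)² = 5184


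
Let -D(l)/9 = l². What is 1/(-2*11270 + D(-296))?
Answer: -1/811084 ≈ -1.2329e-6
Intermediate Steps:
D(l) = -9*l²
1/(-2*11270 + D(-296)) = 1/(-2*11270 - 9*(-296)²) = 1/(-22540 - 9*87616) = 1/(-22540 - 788544) = 1/(-811084) = -1/811084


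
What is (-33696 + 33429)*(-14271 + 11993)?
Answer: 608226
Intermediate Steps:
(-33696 + 33429)*(-14271 + 11993) = -267*(-2278) = 608226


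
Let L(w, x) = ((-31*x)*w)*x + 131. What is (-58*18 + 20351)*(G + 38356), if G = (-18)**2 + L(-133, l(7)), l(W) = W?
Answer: 4649859266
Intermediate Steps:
L(w, x) = 131 - 31*w*x**2 (L(w, x) = (-31*w*x)*x + 131 = -31*w*x**2 + 131 = 131 - 31*w*x**2)
G = 202482 (G = (-18)**2 + (131 - 31*(-133)*7**2) = 324 + (131 - 31*(-133)*49) = 324 + (131 + 202027) = 324 + 202158 = 202482)
(-58*18 + 20351)*(G + 38356) = (-58*18 + 20351)*(202482 + 38356) = (-1044 + 20351)*240838 = 19307*240838 = 4649859266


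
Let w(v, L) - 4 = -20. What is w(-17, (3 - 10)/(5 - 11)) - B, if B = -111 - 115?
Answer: 210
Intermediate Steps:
B = -226
w(v, L) = -16 (w(v, L) = 4 - 20 = -16)
w(-17, (3 - 10)/(5 - 11)) - B = -16 - 1*(-226) = -16 + 226 = 210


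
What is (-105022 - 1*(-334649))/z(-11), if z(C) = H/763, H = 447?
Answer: 175205401/447 ≈ 3.9196e+5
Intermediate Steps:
z(C) = 447/763
(-105022 - 1*(-334649))/z(-11) = (-105022 - 1*(-334649))/(447/763) = (-105022 + 334649)*(763/447) = 229627*(763/447) = 175205401/447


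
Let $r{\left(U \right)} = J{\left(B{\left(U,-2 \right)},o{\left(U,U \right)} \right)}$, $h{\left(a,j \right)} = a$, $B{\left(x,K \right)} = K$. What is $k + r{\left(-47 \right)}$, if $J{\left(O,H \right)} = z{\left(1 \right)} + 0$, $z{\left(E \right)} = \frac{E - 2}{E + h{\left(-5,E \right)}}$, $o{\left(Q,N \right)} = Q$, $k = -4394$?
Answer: $- \frac{17575}{4} \approx -4393.8$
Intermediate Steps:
$z{\left(E \right)} = \frac{-2 + E}{-5 + E}$ ($z{\left(E \right)} = \frac{E - 2}{E - 5} = \frac{-2 + E}{-5 + E}$)
$J{\left(O,H \right)} = \frac{1}{4}$ ($J{\left(O,H \right)} = \frac{-2 + 1}{-5 + 1} + 0 = \frac{1}{-4} \left(-1\right) + 0 = \left(- \frac{1}{4}\right) \left(-1\right) + 0 = \frac{1}{4} + 0 = \frac{1}{4}$)
$r{\left(U \right)} = \frac{1}{4}$
$k + r{\left(-47 \right)} = -4394 + \frac{1}{4} = - \frac{17575}{4}$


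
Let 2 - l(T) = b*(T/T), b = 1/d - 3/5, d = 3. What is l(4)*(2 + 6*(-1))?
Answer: -136/15 ≈ -9.0667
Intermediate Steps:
b = -4/15 (b = 1/3 - 3/5 = 1*(⅓) - 3*⅕ = ⅓ - ⅗ = -4/15 ≈ -0.26667)
l(T) = 34/15 (l(T) = 2 - (-4)*T/T/15 = 2 - (-4)/15 = 2 - 1*(-4/15) = 2 + 4/15 = 34/15)
l(4)*(2 + 6*(-1)) = 34*(2 + 6*(-1))/15 = 34*(2 - 6)/15 = (34/15)*(-4) = -136/15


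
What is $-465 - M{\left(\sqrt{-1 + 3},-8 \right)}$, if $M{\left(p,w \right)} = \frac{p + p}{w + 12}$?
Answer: $-465 - \frac{\sqrt{2}}{2} \approx -465.71$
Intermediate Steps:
$M{\left(p,w \right)} = \frac{2 p}{12 + w}$
$-465 - M{\left(\sqrt{-1 + 3},-8 \right)} = -465 - \frac{2 \sqrt{-1 + 3}}{12 - 8} = -465 - \frac{2 \sqrt{2}}{4} = -465 - 2 \sqrt{2} \cdot \frac{1}{4} = -465 - \frac{\sqrt{2}}{2}$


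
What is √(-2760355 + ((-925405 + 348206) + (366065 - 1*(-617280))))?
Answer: I*√2354209 ≈ 1534.3*I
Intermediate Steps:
√(-2760355 + ((-925405 + 348206) + (366065 - 1*(-617280)))) = √(-2760355 + (-577199 + (366065 + 617280))) = √(-2760355 + (-577199 + 983345)) = √(-2760355 + 406146) = √(-2354209) = I*√2354209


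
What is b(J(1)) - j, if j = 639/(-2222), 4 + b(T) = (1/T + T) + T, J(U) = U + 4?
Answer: 72077/11110 ≈ 6.4876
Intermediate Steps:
J(U) = 4 + U
b(T) = -4 + 1/T + 2*T (b(T) = -4 + ((1/T + T) + T) = -4 + ((T + 1/T) + T) = -4 + (1/T + 2*T) = -4 + 1/T + 2*T)
j = -639/2222 (j = 639*(-1/2222) = -639/2222 ≈ -0.28758)
b(J(1)) - j = (-4 + 1/(4 + 1) + 2*(4 + 1)) - 1*(-639/2222) = (-4 + 1/5 + 2*5) + 639/2222 = (-4 + ⅕ + 10) + 639/2222 = 31/5 + 639/2222 = 72077/11110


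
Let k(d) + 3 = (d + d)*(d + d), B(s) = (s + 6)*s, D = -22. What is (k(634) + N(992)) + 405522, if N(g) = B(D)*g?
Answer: 2362527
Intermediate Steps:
B(s) = s*(6 + s) (B(s) = (6 + s)*s = s*(6 + s))
k(d) = -3 + 4*d² (k(d) = -3 + (d + d)*(d + d) = -3 + (2*d)*(2*d) = -3 + 4*d²)
N(g) = 352*g (N(g) = (-22*(6 - 22))*g = (-22*(-16))*g = 352*g)
(k(634) + N(992)) + 405522 = ((-3 + 4*634²) + 352*992) + 405522 = ((-3 + 4*401956) + 349184) + 405522 = ((-3 + 1607824) + 349184) + 405522 = (1607821 + 349184) + 405522 = 1957005 + 405522 = 2362527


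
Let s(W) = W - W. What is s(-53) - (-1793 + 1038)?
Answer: 755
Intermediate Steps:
s(W) = 0
s(-53) - (-1793 + 1038) = 0 - (-1793 + 1038) = 0 - 1*(-755) = 0 + 755 = 755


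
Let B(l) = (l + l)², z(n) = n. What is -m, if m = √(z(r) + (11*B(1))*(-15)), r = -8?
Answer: -2*I*√167 ≈ -25.846*I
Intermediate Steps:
B(l) = 4*l² (B(l) = (2*l)² = 4*l²)
m = 2*I*√167 (m = √(-8 + (11*(4*1²))*(-15)) = √(-8 + (11*(4*1))*(-15)) = √(-8 + (11*4)*(-15)) = √(-8 + 44*(-15)) = √(-8 - 660) = √(-668) = 2*I*√167 ≈ 25.846*I)
-m = -2*I*√167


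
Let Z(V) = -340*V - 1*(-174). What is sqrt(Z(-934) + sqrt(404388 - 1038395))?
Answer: sqrt(317734 + I*sqrt(634007)) ≈ 563.68 + 0.706*I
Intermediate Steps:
Z(V) = 174 - 340*V (Z(V) = -340*V + 174 = 174 - 340*V)
sqrt(Z(-934) + sqrt(404388 - 1038395)) = sqrt((174 - 340*(-934)) + sqrt(404388 - 1038395)) = sqrt((174 + 317560) + sqrt(-634007)) = sqrt(317734 + I*sqrt(634007))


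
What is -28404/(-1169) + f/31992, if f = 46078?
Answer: 481282975/18699324 ≈ 25.738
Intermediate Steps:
-28404/(-1169) + f/31992 = -28404/(-1169) + 46078/31992 = -28404*(-1/1169) + 46078*(1/31992) = 28404/1169 + 23039/15996 = 481282975/18699324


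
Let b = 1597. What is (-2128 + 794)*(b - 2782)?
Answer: 1580790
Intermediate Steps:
(-2128 + 794)*(b - 2782) = (-2128 + 794)*(1597 - 2782) = -1334*(-1185) = 1580790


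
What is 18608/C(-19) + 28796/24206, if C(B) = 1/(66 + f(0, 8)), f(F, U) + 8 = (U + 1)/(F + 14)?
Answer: 13207126134/12103 ≈ 1.0912e+6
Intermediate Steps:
f(F, U) = -8 + (1 + U)/(14 + F) (f(F, U) = -8 + (U + 1)/(F + 14) = -8 + (1 + U)/(14 + F))
C(B) = 14/821 (C(B) = 1/(66 + (-111 + 8 - 8*0)/(14 + 0)) = 1/(66 + (-111 + 8 + 0)/14) = 1/(66 + (1/14)*(-103)) = 1/(66 - 103/14) = 1/(821/14) = 14/821)
18608/C(-19) + 28796/24206 = 18608/(14/821) + 28796/24206 = 18608*(821/14) + 28796*(1/24206) = 7638584/7 + 14398/12103 = 13207126134/12103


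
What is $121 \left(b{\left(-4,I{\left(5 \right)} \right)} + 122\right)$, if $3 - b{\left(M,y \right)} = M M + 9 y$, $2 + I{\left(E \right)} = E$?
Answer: $9922$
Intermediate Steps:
$I{\left(E \right)} = -2 + E$
$b{\left(M,y \right)} = 3 - M^{2} - 9 y$ ($b{\left(M,y \right)} = 3 - \left(M M + 9 y\right) = 3 - \left(M^{2} + 9 y\right) = 3 - M^{2} - 9 y$)
$121 \left(b{\left(-4,I{\left(5 \right)} \right)} + 122\right) = 121 \left(\left(3 - \left(-4\right)^{2} - 9 \left(-2 + 5\right)\right) + 122\right) = 121 \left(\left(3 - 16 - 27\right) + 122\right) = 121 \left(-40 + 122\right) = 121 \cdot 82 = 9922$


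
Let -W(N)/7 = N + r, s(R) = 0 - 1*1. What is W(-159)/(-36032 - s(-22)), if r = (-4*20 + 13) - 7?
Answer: -1631/36031 ≈ -0.045267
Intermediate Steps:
s(R) = -1 (s(R) = 0 - 1 = -1)
r = -74 (r = (-80 + 13) - 7 = -67 - 7 = -74)
W(N) = 518 - 7*N (W(N) = -7*(N - 74) = -7*(-74 + N) = 518 - 7*N)
W(-159)/(-36032 - s(-22)) = (518 - 7*(-159))/(-36032 - 1*(-1)) = (518 + 1113)/(-36032 + 1) = 1631/(-36031) = 1631*(-1/36031) = -1631/36031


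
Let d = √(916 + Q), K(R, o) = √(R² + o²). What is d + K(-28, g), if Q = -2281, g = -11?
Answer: √905 + I*√1365 ≈ 30.083 + 36.946*I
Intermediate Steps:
d = I*√1365 (d = √(916 - 2281) = √(-1365) = I*√1365 ≈ 36.946*I)
d + K(-28, g) = I*√1365 + √((-28)² + (-11)²) = I*√1365 + √(784 + 121) = I*√1365 + √905 = √905 + I*√1365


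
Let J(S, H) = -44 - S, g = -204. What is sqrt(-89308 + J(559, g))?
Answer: I*sqrt(89911) ≈ 299.85*I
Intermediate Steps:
sqrt(-89308 + J(559, g)) = sqrt(-89308 + (-44 - 1*559)) = sqrt(-89308 + (-44 - 559)) = sqrt(-89308 - 603) = sqrt(-89911) = I*sqrt(89911)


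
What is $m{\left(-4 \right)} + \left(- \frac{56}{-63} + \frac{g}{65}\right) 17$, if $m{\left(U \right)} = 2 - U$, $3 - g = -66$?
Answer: $\frac{22907}{585} \approx 39.157$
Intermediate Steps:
$g = 69$ ($g = 3 - -66 = 3 + 66 = 69$)
$m{\left(-4 \right)} + \left(- \frac{56}{-63} + \frac{g}{65}\right) 17 = \left(2 - -4\right) + \left(- \frac{56}{-63} + \frac{69}{65}\right) 17 = \left(2 + 4\right) + \left(\left(-56\right) \left(- \frac{1}{63}\right) + 69 \cdot \frac{1}{65}\right) 17 = 6 + \left(\frac{8}{9} + \frac{69}{65}\right) 17 = 6 + \frac{1141}{585} \cdot 17 = 6 + \frac{19397}{585} = \frac{22907}{585}$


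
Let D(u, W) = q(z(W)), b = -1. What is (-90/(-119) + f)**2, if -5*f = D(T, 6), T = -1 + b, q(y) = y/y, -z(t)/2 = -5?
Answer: 109561/354025 ≈ 0.30947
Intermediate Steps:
z(t) = 10 (z(t) = -2*(-5) = 10)
q(y) = 1
T = -2 (T = -1 - 1 = -2)
D(u, W) = 1
f = -1/5 (f = -1/5*1 = -1/5 ≈ -0.20000)
(-90/(-119) + f)**2 = (-90/(-119) - 1/5)**2 = (-90*(-1/119) - 1/5)**2 = (90/119 - 1/5)**2 = (331/595)**2 = 109561/354025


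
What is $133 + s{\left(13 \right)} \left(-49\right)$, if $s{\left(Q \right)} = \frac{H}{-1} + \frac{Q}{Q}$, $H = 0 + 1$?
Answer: $133$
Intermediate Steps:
$H = 1$
$s{\left(Q \right)} = 0$ ($s{\left(Q \right)} = 1 \frac{1}{-1} + \frac{Q}{Q} = 1 \left(-1\right) + 1 = -1 + 1 = 0$)
$133 + s{\left(13 \right)} \left(-49\right) = 133 + 0 \left(-49\right) = 133 + 0 = 133$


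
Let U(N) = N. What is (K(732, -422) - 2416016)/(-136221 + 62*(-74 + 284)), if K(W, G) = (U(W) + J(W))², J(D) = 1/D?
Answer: 1007450926559/66014052624 ≈ 15.261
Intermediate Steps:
K(W, G) = (W + 1/W)²
(K(732, -422) - 2416016)/(-136221 + 62*(-74 + 284)) = ((1 + 732²)²/732² - 2416016)/(-136221 + 62*(-74 + 284)) = ((1 + 535824)²/535824 - 2416016)/(-136221 + 62*210) = ((1/535824)*535825² - 2416016)/(-136221 + 13020) = ((1/535824)*287108430625 - 2416016)/(-123201) = (287108430625/535824 - 2416016)*(-1/123201) = -1007450926559/535824*(-1/123201) = 1007450926559/66014052624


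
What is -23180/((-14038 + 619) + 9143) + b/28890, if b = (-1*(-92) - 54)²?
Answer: 84480593/15441705 ≈ 5.4709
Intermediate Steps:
b = 1444 (b = (92 - 54)² = 38² = 1444)
-23180/((-14038 + 619) + 9143) + b/28890 = -23180/((-14038 + 619) + 9143) + 1444/28890 = -23180/(-13419 + 9143) + 1444*(1/28890) = -23180/(-4276) + 722/14445 = -23180*(-1/4276) + 722/14445 = 5795/1069 + 722/14445 = 84480593/15441705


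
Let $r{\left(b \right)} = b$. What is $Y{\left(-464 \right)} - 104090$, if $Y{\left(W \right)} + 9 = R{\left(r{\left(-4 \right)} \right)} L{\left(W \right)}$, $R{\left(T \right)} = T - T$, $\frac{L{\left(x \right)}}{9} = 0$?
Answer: $-104099$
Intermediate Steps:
$L{\left(x \right)} = 0$ ($L{\left(x \right)} = 9 \cdot 0 = 0$)
$R{\left(T \right)} = 0$
$Y{\left(W \right)} = -9$ ($Y{\left(W \right)} = -9 + 0 \cdot 0 = -9 + 0 = -9$)
$Y{\left(-464 \right)} - 104090 = -9 - 104090 = -104099$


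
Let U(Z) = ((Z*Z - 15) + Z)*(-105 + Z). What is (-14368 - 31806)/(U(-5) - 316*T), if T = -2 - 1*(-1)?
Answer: 23087/117 ≈ 197.32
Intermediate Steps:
U(Z) = (-105 + Z)*(-15 + Z + Z**2) (U(Z) = ((Z**2 - 15) + Z)*(-105 + Z) = ((-15 + Z**2) + Z)*(-105 + Z) = (-15 + Z + Z**2)*(-105 + Z) = (-105 + Z)*(-15 + Z + Z**2))
T = -1 (T = -2 + 1 = -1)
(-14368 - 31806)/(U(-5) - 316*T) = (-14368 - 31806)/((1575 + (-5)**3 - 120*(-5) - 104*(-5)**2) - 316*(-1)) = -46174/((1575 - 125 + 600 - 104*25) + 316) = -46174/((1575 - 125 + 600 - 2600) + 316) = -46174/(-550 + 316) = -46174/(-234) = -46174*(-1/234) = 23087/117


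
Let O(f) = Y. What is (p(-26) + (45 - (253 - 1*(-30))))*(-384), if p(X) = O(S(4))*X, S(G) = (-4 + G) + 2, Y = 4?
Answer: 131328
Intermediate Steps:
S(G) = -2 + G
O(f) = 4
p(X) = 4*X
(p(-26) + (45 - (253 - 1*(-30))))*(-384) = (4*(-26) + (45 - (253 - 1*(-30))))*(-384) = (-104 + (45 - (253 + 30)))*(-384) = (-104 + (45 - 1*283))*(-384) = (-104 + (45 - 283))*(-384) = (-104 - 238)*(-384) = -342*(-384) = 131328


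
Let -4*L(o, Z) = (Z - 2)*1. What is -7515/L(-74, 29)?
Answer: 3340/3 ≈ 1113.3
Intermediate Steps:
L(o, Z) = 1/2 - Z/4 (L(o, Z) = -(Z - 2)/4 = -(-2 + Z)/4 = 1/2 - Z/4)
-7515/L(-74, 29) = -7515/(1/2 - 1/4*29) = -7515/(1/2 - 29/4) = -7515/(-27/4) = -7515*(-4/27) = 3340/3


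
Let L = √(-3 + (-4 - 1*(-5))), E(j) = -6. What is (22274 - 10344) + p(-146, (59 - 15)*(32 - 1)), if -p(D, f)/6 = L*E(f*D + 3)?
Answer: 11930 + 36*I*√2 ≈ 11930.0 + 50.912*I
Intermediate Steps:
L = I*√2 (L = √(-3 + (-4 + 5)) = √(-3 + 1) = √(-2) = I*√2 ≈ 1.4142*I)
p(D, f) = 36*I*√2 (p(D, f) = -6*I*√2*(-6) = -(-36)*I*√2 = 36*I*√2)
(22274 - 10344) + p(-146, (59 - 15)*(32 - 1)) = (22274 - 10344) + 36*I*√2 = 11930 + 36*I*√2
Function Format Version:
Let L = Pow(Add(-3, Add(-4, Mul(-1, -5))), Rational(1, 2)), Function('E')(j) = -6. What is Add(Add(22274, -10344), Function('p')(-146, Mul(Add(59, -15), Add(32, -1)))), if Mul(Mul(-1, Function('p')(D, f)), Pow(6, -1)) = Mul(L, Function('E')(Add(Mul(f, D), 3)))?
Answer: Add(11930, Mul(36, I, Pow(2, Rational(1, 2)))) ≈ Add(11930., Mul(50.912, I))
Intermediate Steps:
L = Mul(I, Pow(2, Rational(1, 2))) (L = Pow(Add(-3, Add(-4, 5)), Rational(1, 2)) = Pow(Add(-3, 1), Rational(1, 2)) = Pow(-2, Rational(1, 2)) = Mul(I, Pow(2, Rational(1, 2))) ≈ Mul(1.4142, I))
Function('p')(D, f) = Mul(36, I, Pow(2, Rational(1, 2))) (Function('p')(D, f) = Mul(-6, Mul(Mul(I, Pow(2, Rational(1, 2))), -6)) = Mul(-6, Mul(-6, I, Pow(2, Rational(1, 2)))) = Mul(36, I, Pow(2, Rational(1, 2))))
Add(Add(22274, -10344), Function('p')(-146, Mul(Add(59, -15), Add(32, -1)))) = Add(Add(22274, -10344), Mul(36, I, Pow(2, Rational(1, 2)))) = Add(11930, Mul(36, I, Pow(2, Rational(1, 2))))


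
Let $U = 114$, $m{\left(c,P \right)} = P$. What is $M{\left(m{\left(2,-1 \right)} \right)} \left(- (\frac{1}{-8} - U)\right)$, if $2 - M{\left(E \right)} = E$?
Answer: $\frac{2739}{8} \approx 342.38$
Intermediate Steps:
$M{\left(E \right)} = 2 - E$
$M{\left(m{\left(2,-1 \right)} \right)} \left(- (\frac{1}{-8} - U)\right) = \left(2 - -1\right) \left(- (\frac{1}{-8} - 114)\right) = \left(2 + 1\right) \left(- (- \frac{1}{8} - 114)\right) = 3 \left(\left(-1\right) \left(- \frac{913}{8}\right)\right) = 3 \cdot \frac{913}{8} = \frac{2739}{8}$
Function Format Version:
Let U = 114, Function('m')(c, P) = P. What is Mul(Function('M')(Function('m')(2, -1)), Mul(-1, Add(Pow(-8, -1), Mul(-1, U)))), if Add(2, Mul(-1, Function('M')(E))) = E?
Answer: Rational(2739, 8) ≈ 342.38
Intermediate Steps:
Function('M')(E) = Add(2, Mul(-1, E))
Mul(Function('M')(Function('m')(2, -1)), Mul(-1, Add(Pow(-8, -1), Mul(-1, U)))) = Mul(Add(2, Mul(-1, -1)), Mul(-1, Add(Pow(-8, -1), Mul(-1, 114)))) = Mul(Add(2, 1), Mul(-1, Add(Rational(-1, 8), -114))) = Mul(3, Mul(-1, Rational(-913, 8))) = Mul(3, Rational(913, 8)) = Rational(2739, 8)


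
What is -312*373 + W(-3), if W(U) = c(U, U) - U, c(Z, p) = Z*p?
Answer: -116364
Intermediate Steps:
W(U) = U² - U (W(U) = U*U - U = U² - U)
-312*373 + W(-3) = -312*373 - 3*(-1 - 3) = -116376 - 3*(-4) = -116376 + 12 = -116364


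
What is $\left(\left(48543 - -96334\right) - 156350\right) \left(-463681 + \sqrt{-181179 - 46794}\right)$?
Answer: $5319812113 - 11473 i \sqrt{227973} \approx 5.3198 \cdot 10^{9} - 5.478 \cdot 10^{6} i$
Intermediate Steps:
$\left(\left(48543 - -96334\right) - 156350\right) \left(-463681 + \sqrt{-181179 - 46794}\right) = \left(\left(48543 + 96334\right) - 156350\right) \left(-463681 + \sqrt{-227973}\right) = \left(144877 - 156350\right) \left(-463681 + i \sqrt{227973}\right) = - 11473 \left(-463681 + i \sqrt{227973}\right) = 5319812113 - 11473 i \sqrt{227973}$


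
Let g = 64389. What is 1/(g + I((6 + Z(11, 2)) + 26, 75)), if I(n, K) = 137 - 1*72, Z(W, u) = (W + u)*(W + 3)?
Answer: 1/64454 ≈ 1.5515e-5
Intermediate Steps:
Z(W, u) = (3 + W)*(W + u) (Z(W, u) = (W + u)*(3 + W) = (3 + W)*(W + u))
I(n, K) = 65 (I(n, K) = 137 - 72 = 65)
1/(g + I((6 + Z(11, 2)) + 26, 75)) = 1/(64389 + 65) = 1/64454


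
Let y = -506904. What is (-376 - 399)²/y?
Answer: -600625/506904 ≈ -1.1849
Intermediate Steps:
(-376 - 399)²/y = (-376 - 399)²/(-506904) = (-775)²*(-1/506904) = 600625*(-1/506904) = -600625/506904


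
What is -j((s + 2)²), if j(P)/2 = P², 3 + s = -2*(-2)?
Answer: -162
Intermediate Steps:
s = 1 (s = -3 - 2*(-2) = -3 + 4 = 1)
j(P) = 2*P²
-j((s + 2)²) = -2*((1 + 2)²)² = -2*(3²)² = -2*9² = -2*81 = -1*162 = -162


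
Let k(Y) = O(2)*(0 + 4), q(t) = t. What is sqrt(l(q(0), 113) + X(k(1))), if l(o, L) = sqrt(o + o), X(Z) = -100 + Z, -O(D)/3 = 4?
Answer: 2*I*sqrt(37) ≈ 12.166*I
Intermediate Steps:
O(D) = -12 (O(D) = -3*4 = -12)
k(Y) = -48 (k(Y) = -12*(0 + 4) = -12*4 = -48)
l(o, L) = sqrt(2)*sqrt(o) (l(o, L) = sqrt(2*o) = sqrt(2)*sqrt(o))
sqrt(l(q(0), 113) + X(k(1))) = sqrt(sqrt(2)*sqrt(0) + (-100 - 48)) = sqrt(sqrt(2)*0 - 148) = sqrt(0 - 148) = sqrt(-148) = 2*I*sqrt(37)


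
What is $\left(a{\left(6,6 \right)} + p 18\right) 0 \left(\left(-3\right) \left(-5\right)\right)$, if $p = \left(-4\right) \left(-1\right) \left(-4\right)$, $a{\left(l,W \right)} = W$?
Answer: $0$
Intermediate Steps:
$p = -16$ ($p = 4 \left(-4\right) = -16$)
$\left(a{\left(6,6 \right)} + p 18\right) 0 \left(\left(-3\right) \left(-5\right)\right) = \left(6 - 288\right) 0 \left(\left(-3\right) \left(-5\right)\right) = \left(6 - 288\right) 0 \cdot 15 = \left(-282\right) 0 = 0$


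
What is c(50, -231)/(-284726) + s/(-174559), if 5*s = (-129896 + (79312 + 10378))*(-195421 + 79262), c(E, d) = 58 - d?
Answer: -1329752888009159/248507429170 ≈ -5351.0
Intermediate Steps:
s = 4670288754/5 (s = ((-129896 + (79312 + 10378))*(-195421 + 79262))/5 = ((-129896 + 89690)*(-116159))/5 = (-40206*(-116159))/5 = (⅕)*4670288754 = 4670288754/5 ≈ 9.3406e+8)
c(50, -231)/(-284726) + s/(-174559) = (58 - 1*(-231))/(-284726) + (4670288754/5)/(-174559) = (58 + 231)*(-1/284726) + (4670288754/5)*(-1/174559) = 289*(-1/284726) - 4670288754/872795 = -289/284726 - 4670288754/872795 = -1329752888009159/248507429170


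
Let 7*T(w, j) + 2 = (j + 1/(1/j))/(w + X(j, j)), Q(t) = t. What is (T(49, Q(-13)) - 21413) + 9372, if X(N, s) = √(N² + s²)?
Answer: -173889481/14441 + 338*√2/14441 ≈ -12041.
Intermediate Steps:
T(w, j) = -2/7 + 2*j/(7*(w + √2*√(j²))) (T(w, j) = -2/7 + ((j + 1/(1/j))/(w + √(j² + j²)))/7 = -2/7 + ((j + j)/(w + √(2*j²)))/7 = -2/7 + ((2*j)/(w + √2*√(j²)))/7 = -2/7 + (2*j/(w + √2*√(j²)))/7 = -2/7 + 2*j/(7*(w + √2*√(j²))))
(T(49, Q(-13)) - 21413) + 9372 = (2*(-13 - 1*49 - √2*√((-13)²))/(7*(49 + √2*√((-13)²))) - 21413) + 9372 = (2*(-13 - 49 - √2*√169)/(7*(49 + √2*√169)) - 21413) + 9372 = (2*(-13 - 49 - 1*√2*13)/(7*(49 + √2*13)) - 21413) + 9372 = (2*(-13 - 49 - 13*√2)/(7*(49 + 13*√2)) - 21413) + 9372 = (2*(-62 - 13*√2)/(7*(49 + 13*√2)) - 21413) + 9372 = (-21413 + 2*(-62 - 13*√2)/(7*(49 + 13*√2))) + 9372 = -12041 + 2*(-62 - 13*√2)/(7*(49 + 13*√2))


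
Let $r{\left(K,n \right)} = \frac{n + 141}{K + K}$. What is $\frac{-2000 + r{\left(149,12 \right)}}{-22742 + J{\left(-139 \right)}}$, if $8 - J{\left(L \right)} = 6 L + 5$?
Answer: $\frac{595847}{6527690} \approx 0.09128$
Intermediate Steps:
$J{\left(L \right)} = 3 - 6 L$ ($J{\left(L \right)} = 8 - \left(6 L + 5\right) = 8 - \left(5 + 6 L\right) = 3 - 6 L$)
$r{\left(K,n \right)} = \frac{141 + n}{2 K}$
$\frac{-2000 + r{\left(149,12 \right)}}{-22742 + J{\left(-139 \right)}} = \frac{-2000 + \frac{141 + 12}{2 \cdot 149}}{-22742 + \left(3 - -834\right)} = \frac{-2000 + \frac{1}{2} \cdot \frac{1}{149} \cdot 153}{-22742 + \left(3 + 834\right)} = \frac{-2000 + \frac{153}{298}}{-22742 + 837} = - \frac{595847}{298 \left(-21905\right)} = \left(- \frac{595847}{298}\right) \left(- \frac{1}{21905}\right) = \frac{595847}{6527690}$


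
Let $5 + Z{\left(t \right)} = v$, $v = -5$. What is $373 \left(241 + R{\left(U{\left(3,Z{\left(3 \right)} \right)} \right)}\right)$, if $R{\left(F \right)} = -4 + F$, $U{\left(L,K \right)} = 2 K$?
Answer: $80941$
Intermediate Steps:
$Z{\left(t \right)} = -10$ ($Z{\left(t \right)} = -5 - 5 = -10$)
$373 \left(241 + R{\left(U{\left(3,Z{\left(3 \right)} \right)} \right)}\right) = 373 \left(241 + \left(-4 + 2 \left(-10\right)\right)\right) = 373 \left(241 - 24\right) = 373 \cdot 217 = 80941$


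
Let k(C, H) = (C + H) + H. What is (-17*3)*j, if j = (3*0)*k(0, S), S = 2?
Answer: 0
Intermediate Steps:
k(C, H) = C + 2*H
j = 0 (j = (3*0)*(0 + 2*2) = 0*(0 + 4) = 0*4 = 0)
(-17*3)*j = -17*3*0 = -51*0 = 0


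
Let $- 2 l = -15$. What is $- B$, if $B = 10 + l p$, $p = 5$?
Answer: $- \frac{95}{2} \approx -47.5$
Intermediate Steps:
$l = \frac{15}{2}$ ($l = \left(- \frac{1}{2}\right) \left(-15\right) = \frac{15}{2} \approx 7.5$)
$B = \frac{95}{2}$ ($B = 10 + \frac{15}{2} \cdot 5 = 10 + \frac{75}{2} = \frac{95}{2} \approx 47.5$)
$- B = \left(-1\right) \frac{95}{2} = - \frac{95}{2}$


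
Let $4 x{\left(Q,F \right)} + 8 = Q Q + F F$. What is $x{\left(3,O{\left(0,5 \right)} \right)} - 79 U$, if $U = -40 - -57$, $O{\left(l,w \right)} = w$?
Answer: $- \frac{2673}{2} \approx -1336.5$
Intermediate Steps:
$x{\left(Q,F \right)} = -2 + \frac{F^{2}}{4} + \frac{Q^{2}}{4}$ ($x{\left(Q,F \right)} = -2 + \frac{Q Q + F F}{4} = -2 + \frac{Q^{2} + F^{2}}{4} = -2 + \frac{F^{2} + Q^{2}}{4} = -2 + \left(\frac{F^{2}}{4} + \frac{Q^{2}}{4}\right) = -2 + \frac{F^{2}}{4} + \frac{Q^{2}}{4}$)
$U = 17$ ($U = -40 + 57 = 17$)
$x{\left(3,O{\left(0,5 \right)} \right)} - 79 U = \left(-2 + \frac{5^{2}}{4} + \frac{3^{2}}{4}\right) - 1343 = \left(-2 + \frac{1}{4} \cdot 25 + \frac{1}{4} \cdot 9\right) - 1343 = \left(-2 + \frac{25}{4} + \frac{9}{4}\right) - 1343 = \frac{13}{2} - 1343 = - \frac{2673}{2}$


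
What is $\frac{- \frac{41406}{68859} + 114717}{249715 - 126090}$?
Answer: $\frac{2633085499}{2837564625} \approx 0.92794$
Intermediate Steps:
$\frac{- \frac{41406}{68859} + 114717}{249715 - 126090} = \frac{\left(-41406\right) \frac{1}{68859} + 114717}{123625} = \left(- \frac{13802}{22953} + 114717\right) \frac{1}{123625} = \frac{2633085499}{22953} \cdot \frac{1}{123625} = \frac{2633085499}{2837564625}$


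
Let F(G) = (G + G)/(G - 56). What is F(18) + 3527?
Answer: 66995/19 ≈ 3526.1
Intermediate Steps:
F(G) = 2*G/(-56 + G) (F(G) = (2*G)/(-56 + G) = 2*G/(-56 + G))
F(18) + 3527 = 2*18/(-56 + 18) + 3527 = 2*18/(-38) + 3527 = 2*18*(-1/38) + 3527 = -18/19 + 3527 = 66995/19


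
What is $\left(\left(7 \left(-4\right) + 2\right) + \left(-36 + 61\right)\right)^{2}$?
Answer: $1$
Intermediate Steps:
$\left(\left(7 \left(-4\right) + 2\right) + \left(-36 + 61\right)\right)^{2} = \left(\left(-28 + 2\right) + 25\right)^{2} = \left(-26 + 25\right)^{2} = \left(-1\right)^{2} = 1$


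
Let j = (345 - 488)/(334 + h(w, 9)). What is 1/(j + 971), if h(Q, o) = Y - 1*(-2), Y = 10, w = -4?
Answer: 346/335823 ≈ 0.0010303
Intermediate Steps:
h(Q, o) = 12 (h(Q, o) = 10 - 1*(-2) = 10 + 2 = 12)
j = -143/346 (j = (345 - 488)/(334 + 12) = -143/346 ≈ -0.41329)
1/(j + 971) = 1/(-143/346 + 971) = 1/(335823/346) = 346/335823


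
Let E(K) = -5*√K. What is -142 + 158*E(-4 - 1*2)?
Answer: -142 - 790*I*√6 ≈ -142.0 - 1935.1*I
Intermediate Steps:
-142 + 158*E(-4 - 1*2) = -142 + 158*(-5*√(-4 - 1*2)) = -142 + 158*(-5*√(-4 - 2)) = -142 + 158*(-5*I*√6) = -142 - 790*I*√6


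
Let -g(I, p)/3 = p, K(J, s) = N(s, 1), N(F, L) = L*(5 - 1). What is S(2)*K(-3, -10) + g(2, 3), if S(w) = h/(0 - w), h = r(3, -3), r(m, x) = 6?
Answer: -21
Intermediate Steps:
N(F, L) = 4*L (N(F, L) = L*4 = 4*L)
K(J, s) = 4 (K(J, s) = 4*1 = 4)
g(I, p) = -3*p
h = 6
S(w) = -6/w (S(w) = 6/(0 - w) = 6/((-w)) = 6*(-1/w) = -6/w)
S(2)*K(-3, -10) + g(2, 3) = -6/2*4 - 3*3 = -6*½*4 - 9 = -3*4 - 9 = -12 - 9 = -21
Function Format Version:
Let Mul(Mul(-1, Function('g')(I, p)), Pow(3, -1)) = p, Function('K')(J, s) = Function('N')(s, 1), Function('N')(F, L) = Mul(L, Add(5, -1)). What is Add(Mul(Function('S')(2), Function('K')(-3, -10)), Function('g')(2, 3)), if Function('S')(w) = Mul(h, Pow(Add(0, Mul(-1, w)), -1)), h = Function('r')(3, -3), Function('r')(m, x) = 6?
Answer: -21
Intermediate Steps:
Function('N')(F, L) = Mul(4, L) (Function('N')(F, L) = Mul(L, 4) = Mul(4, L))
Function('K')(J, s) = 4 (Function('K')(J, s) = Mul(4, 1) = 4)
Function('g')(I, p) = Mul(-3, p)
h = 6
Function('S')(w) = Mul(-6, Pow(w, -1)) (Function('S')(w) = Mul(6, Pow(Add(0, Mul(-1, w)), -1)) = Mul(6, Pow(Mul(-1, w), -1)) = Mul(6, Mul(-1, Pow(w, -1))) = Mul(-6, Pow(w, -1)))
Add(Mul(Function('S')(2), Function('K')(-3, -10)), Function('g')(2, 3)) = Add(Mul(Mul(-6, Pow(2, -1)), 4), Mul(-3, 3)) = Add(Mul(Mul(-6, Rational(1, 2)), 4), -9) = Add(Mul(-3, 4), -9) = Add(-12, -9) = -21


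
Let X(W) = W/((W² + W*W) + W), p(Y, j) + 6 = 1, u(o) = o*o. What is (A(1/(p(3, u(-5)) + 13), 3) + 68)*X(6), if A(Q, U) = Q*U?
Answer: 547/104 ≈ 5.2596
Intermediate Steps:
u(o) = o²
p(Y, j) = -5 (p(Y, j) = -6 + 1 = -5)
X(W) = W/(W + 2*W²) (X(W) = W/((W² + W²) + W) = W/(2*W² + W) = W/(W + 2*W²))
(A(1/(p(3, u(-5)) + 13), 3) + 68)*X(6) = (3/(-5 + 13) + 68)/(1 + 2*6) = (3/8 + 68)/(1 + 12) = ((⅛)*3 + 68)/13 = (3/8 + 68)*(1/13) = (547/8)*(1/13) = 547/104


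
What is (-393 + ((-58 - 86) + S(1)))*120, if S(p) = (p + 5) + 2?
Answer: -63480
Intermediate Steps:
S(p) = 7 + p (S(p) = (5 + p) + 2 = 7 + p)
(-393 + ((-58 - 86) + S(1)))*120 = (-393 + ((-58 - 86) + (7 + 1)))*120 = (-393 + (-144 + 8))*120 = (-393 - 136)*120 = -529*120 = -63480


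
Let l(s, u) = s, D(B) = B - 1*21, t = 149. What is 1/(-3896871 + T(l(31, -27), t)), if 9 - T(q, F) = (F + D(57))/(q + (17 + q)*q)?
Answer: -1519/5919333563 ≈ -2.5662e-7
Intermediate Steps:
D(B) = -21 + B (D(B) = B - 21 = -21 + B)
T(q, F) = 9 - (36 + F)/(q + q*(17 + q)) (T(q, F) = 9 - (F + (-21 + 57))/(q + (17 + q)*q) = 9 - (F + 36)/(q + q*(17 + q)) = 9 - (36 + F)/(q + q*(17 + q)))
1/(-3896871 + T(l(31, -27), t)) = 1/(-3896871 + (-36 - 1*149 + 9*31² + 162*31)/(31*(18 + 31))) = 1/(-3896871 + (1/31)*(-36 - 149 + 9*961 + 5022)/49) = 1/(-3896871 + (1/31)*(1/49)*(-36 - 149 + 8649 + 5022)) = 1/(-3896871 + (1/31)*(1/49)*13486) = 1/(-3896871 + 13486/1519) = 1/(-5919333563/1519) = -1519/5919333563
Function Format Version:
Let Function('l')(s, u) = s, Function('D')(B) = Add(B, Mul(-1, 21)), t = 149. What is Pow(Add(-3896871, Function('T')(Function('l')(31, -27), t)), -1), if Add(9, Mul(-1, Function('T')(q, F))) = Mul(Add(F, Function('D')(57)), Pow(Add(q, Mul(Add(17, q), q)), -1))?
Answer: Rational(-1519, 5919333563) ≈ -2.5662e-7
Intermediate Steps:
Function('D')(B) = Add(-21, B) (Function('D')(B) = Add(B, -21) = Add(-21, B))
Function('T')(q, F) = Add(9, Mul(-1, Pow(Add(q, Mul(q, Add(17, q))), -1), Add(36, F))) (Function('T')(q, F) = Add(9, Mul(-1, Mul(Add(F, Add(-21, 57)), Pow(Add(q, Mul(Add(17, q), q)), -1)))) = Add(9, Mul(-1, Mul(Add(F, 36), Pow(Add(q, Mul(q, Add(17, q))), -1)))) = Add(9, Mul(-1, Mul(Add(36, F), Pow(Add(q, Mul(q, Add(17, q))), -1)))) = Add(9, Mul(-1, Mul(Pow(Add(q, Mul(q, Add(17, q))), -1), Add(36, F)))) = Add(9, Mul(-1, Pow(Add(q, Mul(q, Add(17, q))), -1), Add(36, F))))
Pow(Add(-3896871, Function('T')(Function('l')(31, -27), t)), -1) = Pow(Add(-3896871, Mul(Pow(31, -1), Pow(Add(18, 31), -1), Add(-36, Mul(-1, 149), Mul(9, Pow(31, 2)), Mul(162, 31)))), -1) = Pow(Add(-3896871, Mul(Rational(1, 31), Pow(49, -1), Add(-36, -149, Mul(9, 961), 5022))), -1) = Pow(Add(-3896871, Mul(Rational(1, 31), Rational(1, 49), Add(-36, -149, 8649, 5022))), -1) = Pow(Add(-3896871, Mul(Rational(1, 31), Rational(1, 49), 13486)), -1) = Pow(Add(-3896871, Rational(13486, 1519)), -1) = Pow(Rational(-5919333563, 1519), -1) = Rational(-1519, 5919333563)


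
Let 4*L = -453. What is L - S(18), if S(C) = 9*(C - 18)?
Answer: -453/4 ≈ -113.25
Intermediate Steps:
L = -453/4 (L = (1/4)*(-453) = -453/4 ≈ -113.25)
S(C) = -162 + 9*C (S(C) = 9*(-18 + C) = -162 + 9*C)
L - S(18) = -453/4 - (-162 + 9*18) = -453/4 - (-162 + 162) = -453/4 - 1*0 = -453/4 + 0 = -453/4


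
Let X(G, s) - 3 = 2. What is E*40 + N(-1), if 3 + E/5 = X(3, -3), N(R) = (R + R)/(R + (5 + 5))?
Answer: 3598/9 ≈ 399.78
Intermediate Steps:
N(R) = 2*R/(10 + R) (N(R) = (2*R)/(R + 10) = (2*R)/(10 + R) = 2*R/(10 + R))
X(G, s) = 5 (X(G, s) = 3 + 2 = 5)
E = 10 (E = -15 + 5*5 = -15 + 25 = 10)
E*40 + N(-1) = 10*40 + 2*(-1)/(10 - 1) = 400 + 2*(-1)/9 = 400 + 2*(-1)*(1/9) = 400 - 2/9 = 3598/9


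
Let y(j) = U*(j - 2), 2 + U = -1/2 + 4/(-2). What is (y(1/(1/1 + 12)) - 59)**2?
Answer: 1713481/676 ≈ 2534.7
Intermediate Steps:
U = -9/2 (U = -2 + (-1/2 + 4/(-2)) = -2 + (-1*1/2 + 4*(-1/2)) = -2 + (-1/2 - 2) = -2 - 5/2 = -9/2 ≈ -4.5000)
y(j) = 9 - 9*j/2 (y(j) = -9*(j - 2)/2 = -9*(-2 + j)/2 = 9 - 9*j/2)
(y(1/(1/1 + 12)) - 59)**2 = ((9 - 9/(2*(1/1 + 12))) - 59)**2 = ((9 - 9/(2*(1 + 12))) - 59)**2 = ((9 - 9/2/13) - 59)**2 = ((9 - 9/2*1/13) - 59)**2 = ((9 - 9/26) - 59)**2 = (225/26 - 59)**2 = (-1309/26)**2 = 1713481/676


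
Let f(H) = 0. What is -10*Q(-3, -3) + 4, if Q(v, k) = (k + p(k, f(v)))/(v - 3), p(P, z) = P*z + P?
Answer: -6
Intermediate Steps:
p(P, z) = P + P*z
Q(v, k) = 2*k/(-3 + v) (Q(v, k) = (k + k*(1 + 0))/(v - 3) = (k + k*1)/(-3 + v) = (k + k)/(-3 + v) = (2*k)/(-3 + v) = 2*k/(-3 + v))
-10*Q(-3, -3) + 4 = -20*(-3)/(-3 - 3) + 4 = -20*(-3)/(-6) + 4 = -20*(-3)*(-1)/6 + 4 = -10*1 + 4 = -10 + 4 = -6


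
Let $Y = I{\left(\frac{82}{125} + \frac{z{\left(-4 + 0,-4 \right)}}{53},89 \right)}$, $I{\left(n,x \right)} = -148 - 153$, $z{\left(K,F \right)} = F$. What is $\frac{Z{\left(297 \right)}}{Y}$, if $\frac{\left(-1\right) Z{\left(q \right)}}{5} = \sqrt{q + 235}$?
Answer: $\frac{10 \sqrt{133}}{301} \approx 0.38314$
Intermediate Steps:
$I{\left(n,x \right)} = -301$
$Z{\left(q \right)} = - 5 \sqrt{235 + q}$ ($Z{\left(q \right)} = - 5 \sqrt{q + 235} = - 5 \sqrt{235 + q}$)
$Y = -301$
$\frac{Z{\left(297 \right)}}{Y} = \frac{\left(-5\right) \sqrt{235 + 297}}{-301} = - 5 \sqrt{532} \left(- \frac{1}{301}\right) = - 5 \cdot 2 \sqrt{133} \left(- \frac{1}{301}\right) = - 10 \sqrt{133} \left(- \frac{1}{301}\right) = \frac{10 \sqrt{133}}{301}$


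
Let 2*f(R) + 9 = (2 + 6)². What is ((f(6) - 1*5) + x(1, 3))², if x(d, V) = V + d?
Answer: 2809/4 ≈ 702.25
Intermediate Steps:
f(R) = 55/2 (f(R) = -9/2 + (2 + 6)²/2 = -9/2 + (½)*8² = -9/2 + (½)*64 = -9/2 + 32 = 55/2)
((f(6) - 1*5) + x(1, 3))² = ((55/2 - 1*5) + (3 + 1))² = ((55/2 - 5) + 4)² = (45/2 + 4)² = (53/2)² = 2809/4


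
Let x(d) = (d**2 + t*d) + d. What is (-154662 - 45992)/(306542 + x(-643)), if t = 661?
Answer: -200654/294325 ≈ -0.68174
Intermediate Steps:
x(d) = d**2 + 662*d (x(d) = (d**2 + 661*d) + d = d**2 + 662*d)
(-154662 - 45992)/(306542 + x(-643)) = (-154662 - 45992)/(306542 - 643*(662 - 643)) = -200654/(306542 - 643*19) = -200654/(306542 - 12217) = -200654/294325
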